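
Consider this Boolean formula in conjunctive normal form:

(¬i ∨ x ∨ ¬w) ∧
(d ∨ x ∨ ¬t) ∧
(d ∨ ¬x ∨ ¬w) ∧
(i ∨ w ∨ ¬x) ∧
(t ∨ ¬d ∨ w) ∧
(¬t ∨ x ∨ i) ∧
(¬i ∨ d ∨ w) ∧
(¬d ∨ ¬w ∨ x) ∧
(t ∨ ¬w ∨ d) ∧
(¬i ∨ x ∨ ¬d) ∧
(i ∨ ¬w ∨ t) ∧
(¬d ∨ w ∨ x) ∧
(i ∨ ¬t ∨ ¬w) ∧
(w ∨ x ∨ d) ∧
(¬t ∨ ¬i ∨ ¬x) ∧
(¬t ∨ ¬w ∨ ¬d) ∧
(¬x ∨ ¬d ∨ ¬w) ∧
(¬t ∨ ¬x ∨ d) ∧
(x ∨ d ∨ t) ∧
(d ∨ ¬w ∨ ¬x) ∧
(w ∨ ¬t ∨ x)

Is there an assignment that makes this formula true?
No

No, the formula is not satisfiable.

No assignment of truth values to the variables can make all 21 clauses true simultaneously.

The formula is UNSAT (unsatisfiable).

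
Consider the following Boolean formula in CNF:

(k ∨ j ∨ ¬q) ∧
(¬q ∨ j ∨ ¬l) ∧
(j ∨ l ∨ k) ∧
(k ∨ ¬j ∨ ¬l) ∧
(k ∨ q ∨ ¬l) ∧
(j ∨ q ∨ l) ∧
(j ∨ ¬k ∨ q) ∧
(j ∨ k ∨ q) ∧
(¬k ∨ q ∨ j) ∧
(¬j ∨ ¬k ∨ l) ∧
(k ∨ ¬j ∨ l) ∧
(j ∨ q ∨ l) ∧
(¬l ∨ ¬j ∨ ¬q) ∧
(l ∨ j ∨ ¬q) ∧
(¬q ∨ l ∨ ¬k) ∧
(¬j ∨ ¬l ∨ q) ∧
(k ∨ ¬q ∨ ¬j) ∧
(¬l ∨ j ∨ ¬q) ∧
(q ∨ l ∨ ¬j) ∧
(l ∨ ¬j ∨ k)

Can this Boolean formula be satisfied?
No

No, the formula is not satisfiable.

No assignment of truth values to the variables can make all 20 clauses true simultaneously.

The formula is UNSAT (unsatisfiable).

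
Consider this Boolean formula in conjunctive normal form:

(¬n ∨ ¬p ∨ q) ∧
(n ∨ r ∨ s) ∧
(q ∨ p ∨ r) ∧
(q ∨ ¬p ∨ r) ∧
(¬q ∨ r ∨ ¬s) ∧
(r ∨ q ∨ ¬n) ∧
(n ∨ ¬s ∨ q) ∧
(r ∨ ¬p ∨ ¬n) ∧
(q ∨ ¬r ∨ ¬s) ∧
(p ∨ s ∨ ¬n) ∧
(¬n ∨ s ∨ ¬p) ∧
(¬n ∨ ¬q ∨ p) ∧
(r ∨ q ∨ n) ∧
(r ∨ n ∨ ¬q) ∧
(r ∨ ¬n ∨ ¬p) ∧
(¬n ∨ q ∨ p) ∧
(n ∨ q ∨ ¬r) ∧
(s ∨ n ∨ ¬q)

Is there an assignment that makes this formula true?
Yes

Yes, the formula is satisfiable.

One satisfying assignment is: r=True, s=True, p=False, n=False, q=True

Verification: With this assignment, all 18 clauses evaluate to true.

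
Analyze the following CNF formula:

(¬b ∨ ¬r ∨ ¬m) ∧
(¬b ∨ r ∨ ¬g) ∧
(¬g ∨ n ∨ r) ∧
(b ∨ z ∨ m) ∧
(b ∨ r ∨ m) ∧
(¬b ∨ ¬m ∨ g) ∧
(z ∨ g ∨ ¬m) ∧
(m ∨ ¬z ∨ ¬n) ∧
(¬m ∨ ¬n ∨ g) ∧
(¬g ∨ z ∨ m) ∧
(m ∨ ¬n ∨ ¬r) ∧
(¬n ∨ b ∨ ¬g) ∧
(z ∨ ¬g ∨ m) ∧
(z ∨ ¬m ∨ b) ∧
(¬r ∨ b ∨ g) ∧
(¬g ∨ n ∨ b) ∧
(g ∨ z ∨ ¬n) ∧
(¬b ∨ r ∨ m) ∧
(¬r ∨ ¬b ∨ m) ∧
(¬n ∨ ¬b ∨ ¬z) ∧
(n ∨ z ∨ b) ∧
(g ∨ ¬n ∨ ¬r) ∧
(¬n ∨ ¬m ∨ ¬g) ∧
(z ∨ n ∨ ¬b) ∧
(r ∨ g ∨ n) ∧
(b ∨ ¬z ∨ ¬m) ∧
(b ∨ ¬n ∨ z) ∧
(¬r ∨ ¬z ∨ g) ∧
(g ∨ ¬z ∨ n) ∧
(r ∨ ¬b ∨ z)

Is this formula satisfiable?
No

No, the formula is not satisfiable.

No assignment of truth values to the variables can make all 30 clauses true simultaneously.

The formula is UNSAT (unsatisfiable).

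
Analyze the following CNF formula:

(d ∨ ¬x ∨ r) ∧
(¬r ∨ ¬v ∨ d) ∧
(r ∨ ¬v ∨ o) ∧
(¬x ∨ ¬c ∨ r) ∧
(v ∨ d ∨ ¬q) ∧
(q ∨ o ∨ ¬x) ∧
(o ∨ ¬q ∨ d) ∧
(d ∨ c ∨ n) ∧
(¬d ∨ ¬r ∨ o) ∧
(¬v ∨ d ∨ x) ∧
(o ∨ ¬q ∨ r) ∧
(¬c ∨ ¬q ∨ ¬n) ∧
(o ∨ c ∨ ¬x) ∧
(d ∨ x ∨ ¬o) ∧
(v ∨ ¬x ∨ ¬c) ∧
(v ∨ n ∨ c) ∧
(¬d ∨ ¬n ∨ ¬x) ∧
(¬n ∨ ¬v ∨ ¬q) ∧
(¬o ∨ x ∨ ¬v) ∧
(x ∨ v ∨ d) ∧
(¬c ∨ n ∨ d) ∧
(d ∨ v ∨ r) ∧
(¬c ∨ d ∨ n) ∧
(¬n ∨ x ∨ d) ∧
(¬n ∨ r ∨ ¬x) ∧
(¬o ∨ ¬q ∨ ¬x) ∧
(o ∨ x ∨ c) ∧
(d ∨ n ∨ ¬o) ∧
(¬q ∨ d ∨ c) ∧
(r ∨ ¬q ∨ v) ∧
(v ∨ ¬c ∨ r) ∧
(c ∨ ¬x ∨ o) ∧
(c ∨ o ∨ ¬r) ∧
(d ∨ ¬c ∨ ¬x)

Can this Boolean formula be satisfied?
Yes

Yes, the formula is satisfiable.

One satisfying assignment is: r=False, c=False, n=False, x=True, d=True, v=True, o=True, q=False

Verification: With this assignment, all 34 clauses evaluate to true.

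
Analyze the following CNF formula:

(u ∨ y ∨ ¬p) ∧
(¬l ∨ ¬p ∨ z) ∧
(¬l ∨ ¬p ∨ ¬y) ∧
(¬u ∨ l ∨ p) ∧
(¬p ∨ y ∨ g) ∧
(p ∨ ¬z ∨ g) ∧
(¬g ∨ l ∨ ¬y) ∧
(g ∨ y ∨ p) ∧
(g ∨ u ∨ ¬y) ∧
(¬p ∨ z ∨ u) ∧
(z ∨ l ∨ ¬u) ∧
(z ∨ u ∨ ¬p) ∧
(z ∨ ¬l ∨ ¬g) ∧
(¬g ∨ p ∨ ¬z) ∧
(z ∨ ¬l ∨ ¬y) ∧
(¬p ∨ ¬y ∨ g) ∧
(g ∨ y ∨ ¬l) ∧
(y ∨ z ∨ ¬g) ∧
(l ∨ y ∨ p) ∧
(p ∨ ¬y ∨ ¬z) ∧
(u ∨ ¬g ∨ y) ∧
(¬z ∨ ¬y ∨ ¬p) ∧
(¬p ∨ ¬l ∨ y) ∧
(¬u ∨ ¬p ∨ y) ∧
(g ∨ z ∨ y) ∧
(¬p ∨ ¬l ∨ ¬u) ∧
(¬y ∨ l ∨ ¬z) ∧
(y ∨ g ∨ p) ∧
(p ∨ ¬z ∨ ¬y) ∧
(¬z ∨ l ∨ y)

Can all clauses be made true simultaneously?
No

No, the formula is not satisfiable.

No assignment of truth values to the variables can make all 30 clauses true simultaneously.

The formula is UNSAT (unsatisfiable).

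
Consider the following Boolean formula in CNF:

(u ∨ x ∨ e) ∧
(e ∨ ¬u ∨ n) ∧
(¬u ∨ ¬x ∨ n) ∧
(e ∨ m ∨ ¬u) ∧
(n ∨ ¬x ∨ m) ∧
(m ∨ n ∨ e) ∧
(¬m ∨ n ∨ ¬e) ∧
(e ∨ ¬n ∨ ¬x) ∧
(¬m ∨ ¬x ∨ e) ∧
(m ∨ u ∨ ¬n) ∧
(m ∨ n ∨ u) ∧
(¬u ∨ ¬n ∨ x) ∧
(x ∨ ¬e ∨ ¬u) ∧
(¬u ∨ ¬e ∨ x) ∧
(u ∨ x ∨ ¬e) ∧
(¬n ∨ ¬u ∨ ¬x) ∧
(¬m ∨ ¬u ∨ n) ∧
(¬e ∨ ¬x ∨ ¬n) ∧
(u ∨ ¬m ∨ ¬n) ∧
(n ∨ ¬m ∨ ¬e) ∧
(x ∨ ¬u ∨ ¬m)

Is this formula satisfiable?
No

No, the formula is not satisfiable.

No assignment of truth values to the variables can make all 21 clauses true simultaneously.

The formula is UNSAT (unsatisfiable).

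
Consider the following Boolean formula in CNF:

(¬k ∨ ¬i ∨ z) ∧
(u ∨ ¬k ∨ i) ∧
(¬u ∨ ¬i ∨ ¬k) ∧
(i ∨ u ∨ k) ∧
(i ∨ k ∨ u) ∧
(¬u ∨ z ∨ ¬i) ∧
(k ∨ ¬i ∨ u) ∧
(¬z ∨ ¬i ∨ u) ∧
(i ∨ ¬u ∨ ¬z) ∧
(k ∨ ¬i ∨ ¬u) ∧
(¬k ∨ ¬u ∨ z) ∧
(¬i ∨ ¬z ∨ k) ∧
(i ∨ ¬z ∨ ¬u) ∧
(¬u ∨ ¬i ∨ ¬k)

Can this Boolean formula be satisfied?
Yes

Yes, the formula is satisfiable.

One satisfying assignment is: i=False, k=False, z=False, u=True

Verification: With this assignment, all 14 clauses evaluate to true.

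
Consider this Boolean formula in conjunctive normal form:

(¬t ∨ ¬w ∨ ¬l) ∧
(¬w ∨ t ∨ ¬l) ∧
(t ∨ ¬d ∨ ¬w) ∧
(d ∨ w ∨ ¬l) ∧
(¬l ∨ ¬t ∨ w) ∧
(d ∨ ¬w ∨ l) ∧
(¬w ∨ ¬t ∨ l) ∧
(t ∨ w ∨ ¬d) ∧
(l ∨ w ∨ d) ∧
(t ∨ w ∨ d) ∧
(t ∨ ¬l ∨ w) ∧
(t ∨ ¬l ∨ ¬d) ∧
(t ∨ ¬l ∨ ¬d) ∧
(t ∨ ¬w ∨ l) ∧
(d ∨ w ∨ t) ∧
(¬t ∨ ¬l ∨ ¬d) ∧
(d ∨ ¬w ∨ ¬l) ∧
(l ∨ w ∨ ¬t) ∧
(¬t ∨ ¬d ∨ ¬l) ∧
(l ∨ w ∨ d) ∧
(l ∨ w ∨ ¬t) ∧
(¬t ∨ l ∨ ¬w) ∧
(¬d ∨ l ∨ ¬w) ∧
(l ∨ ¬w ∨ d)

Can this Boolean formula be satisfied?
No

No, the formula is not satisfiable.

No assignment of truth values to the variables can make all 24 clauses true simultaneously.

The formula is UNSAT (unsatisfiable).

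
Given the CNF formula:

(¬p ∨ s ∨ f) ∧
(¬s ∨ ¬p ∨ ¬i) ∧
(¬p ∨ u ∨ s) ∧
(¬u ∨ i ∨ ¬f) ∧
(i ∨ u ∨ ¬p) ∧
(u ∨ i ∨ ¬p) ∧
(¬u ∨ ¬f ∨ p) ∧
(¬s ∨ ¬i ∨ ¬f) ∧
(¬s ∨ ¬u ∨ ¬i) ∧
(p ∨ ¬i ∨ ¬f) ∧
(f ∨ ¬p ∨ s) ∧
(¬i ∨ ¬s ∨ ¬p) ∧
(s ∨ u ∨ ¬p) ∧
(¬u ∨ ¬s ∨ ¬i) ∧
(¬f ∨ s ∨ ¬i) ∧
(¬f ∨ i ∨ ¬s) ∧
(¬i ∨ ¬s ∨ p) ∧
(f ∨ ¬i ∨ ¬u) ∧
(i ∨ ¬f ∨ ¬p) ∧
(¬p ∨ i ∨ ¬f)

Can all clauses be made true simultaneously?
Yes

Yes, the formula is satisfiable.

One satisfying assignment is: u=False, p=False, i=False, f=False, s=False

Verification: With this assignment, all 20 clauses evaluate to true.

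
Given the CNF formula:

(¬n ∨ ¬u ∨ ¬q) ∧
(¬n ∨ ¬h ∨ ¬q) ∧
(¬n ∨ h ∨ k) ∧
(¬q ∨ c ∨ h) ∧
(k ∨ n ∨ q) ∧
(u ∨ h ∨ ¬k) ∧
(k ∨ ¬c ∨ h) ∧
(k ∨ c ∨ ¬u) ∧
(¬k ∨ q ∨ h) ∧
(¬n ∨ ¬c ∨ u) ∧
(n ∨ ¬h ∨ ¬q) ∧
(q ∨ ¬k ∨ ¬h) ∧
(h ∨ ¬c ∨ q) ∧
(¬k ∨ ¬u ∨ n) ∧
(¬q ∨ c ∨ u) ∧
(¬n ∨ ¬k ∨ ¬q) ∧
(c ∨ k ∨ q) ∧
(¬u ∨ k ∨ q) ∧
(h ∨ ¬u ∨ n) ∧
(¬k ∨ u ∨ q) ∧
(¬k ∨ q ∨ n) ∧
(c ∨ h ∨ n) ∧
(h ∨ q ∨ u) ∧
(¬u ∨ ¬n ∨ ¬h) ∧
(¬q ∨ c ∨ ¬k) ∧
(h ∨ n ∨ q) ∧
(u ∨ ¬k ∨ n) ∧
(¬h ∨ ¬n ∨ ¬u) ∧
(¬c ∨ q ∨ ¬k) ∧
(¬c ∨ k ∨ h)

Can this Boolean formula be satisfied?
No

No, the formula is not satisfiable.

No assignment of truth values to the variables can make all 30 clauses true simultaneously.

The formula is UNSAT (unsatisfiable).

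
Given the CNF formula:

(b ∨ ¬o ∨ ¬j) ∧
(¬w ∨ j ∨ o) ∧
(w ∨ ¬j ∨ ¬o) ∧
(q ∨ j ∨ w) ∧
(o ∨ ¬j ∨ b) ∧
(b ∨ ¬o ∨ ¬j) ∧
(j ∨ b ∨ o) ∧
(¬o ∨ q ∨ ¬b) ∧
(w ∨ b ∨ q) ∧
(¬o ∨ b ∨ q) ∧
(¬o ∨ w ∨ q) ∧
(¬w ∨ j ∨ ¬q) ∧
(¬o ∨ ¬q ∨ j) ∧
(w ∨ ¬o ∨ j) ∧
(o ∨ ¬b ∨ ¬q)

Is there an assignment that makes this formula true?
Yes

Yes, the formula is satisfiable.

One satisfying assignment is: b=True, o=False, j=True, q=False, w=False

Verification: With this assignment, all 15 clauses evaluate to true.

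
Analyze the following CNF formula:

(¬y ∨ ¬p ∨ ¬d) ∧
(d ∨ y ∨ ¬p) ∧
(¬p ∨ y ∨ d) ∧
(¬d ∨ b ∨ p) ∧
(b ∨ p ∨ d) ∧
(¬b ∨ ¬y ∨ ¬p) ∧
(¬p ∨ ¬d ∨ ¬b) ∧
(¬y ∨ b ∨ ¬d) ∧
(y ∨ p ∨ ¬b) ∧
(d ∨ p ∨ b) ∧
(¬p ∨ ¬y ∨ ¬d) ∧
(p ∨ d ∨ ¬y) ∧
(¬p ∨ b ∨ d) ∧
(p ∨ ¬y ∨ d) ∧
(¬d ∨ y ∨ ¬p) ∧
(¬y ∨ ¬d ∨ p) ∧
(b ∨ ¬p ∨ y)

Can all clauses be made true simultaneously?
No

No, the formula is not satisfiable.

No assignment of truth values to the variables can make all 17 clauses true simultaneously.

The formula is UNSAT (unsatisfiable).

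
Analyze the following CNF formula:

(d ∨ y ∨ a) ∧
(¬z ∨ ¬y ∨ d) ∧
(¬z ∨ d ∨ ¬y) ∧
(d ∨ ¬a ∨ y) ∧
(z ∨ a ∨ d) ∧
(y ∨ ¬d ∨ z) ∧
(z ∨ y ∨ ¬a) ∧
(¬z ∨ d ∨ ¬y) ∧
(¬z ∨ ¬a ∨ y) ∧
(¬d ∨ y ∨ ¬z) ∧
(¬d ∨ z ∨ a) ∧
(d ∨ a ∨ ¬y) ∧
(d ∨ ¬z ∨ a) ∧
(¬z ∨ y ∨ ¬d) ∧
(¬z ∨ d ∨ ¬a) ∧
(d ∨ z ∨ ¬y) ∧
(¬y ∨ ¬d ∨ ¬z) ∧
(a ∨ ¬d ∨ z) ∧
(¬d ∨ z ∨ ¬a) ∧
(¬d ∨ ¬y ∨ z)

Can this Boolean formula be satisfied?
No

No, the formula is not satisfiable.

No assignment of truth values to the variables can make all 20 clauses true simultaneously.

The formula is UNSAT (unsatisfiable).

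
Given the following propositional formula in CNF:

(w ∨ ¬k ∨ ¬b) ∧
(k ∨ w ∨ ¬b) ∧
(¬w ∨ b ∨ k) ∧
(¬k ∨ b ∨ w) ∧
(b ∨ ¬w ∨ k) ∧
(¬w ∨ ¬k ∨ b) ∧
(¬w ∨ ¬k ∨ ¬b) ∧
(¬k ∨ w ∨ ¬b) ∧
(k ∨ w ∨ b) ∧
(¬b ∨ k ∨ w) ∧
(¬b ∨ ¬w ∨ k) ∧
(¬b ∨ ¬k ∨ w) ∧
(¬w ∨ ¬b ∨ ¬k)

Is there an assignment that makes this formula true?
No

No, the formula is not satisfiable.

No assignment of truth values to the variables can make all 13 clauses true simultaneously.

The formula is UNSAT (unsatisfiable).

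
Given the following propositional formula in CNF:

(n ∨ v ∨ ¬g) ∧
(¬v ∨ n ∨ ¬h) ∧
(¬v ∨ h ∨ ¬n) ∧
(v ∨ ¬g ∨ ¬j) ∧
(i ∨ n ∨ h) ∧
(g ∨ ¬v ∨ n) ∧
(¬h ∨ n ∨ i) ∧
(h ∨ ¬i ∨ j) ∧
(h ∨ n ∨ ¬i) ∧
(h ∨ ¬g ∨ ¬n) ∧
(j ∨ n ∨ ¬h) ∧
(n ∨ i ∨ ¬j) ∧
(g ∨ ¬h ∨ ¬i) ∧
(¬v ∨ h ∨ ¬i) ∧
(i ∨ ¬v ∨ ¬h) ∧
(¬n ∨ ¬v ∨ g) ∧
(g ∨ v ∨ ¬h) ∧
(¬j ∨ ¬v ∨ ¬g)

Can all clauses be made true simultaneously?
Yes

Yes, the formula is satisfiable.

One satisfying assignment is: n=True, j=False, v=False, g=False, i=False, h=False

Verification: With this assignment, all 18 clauses evaluate to true.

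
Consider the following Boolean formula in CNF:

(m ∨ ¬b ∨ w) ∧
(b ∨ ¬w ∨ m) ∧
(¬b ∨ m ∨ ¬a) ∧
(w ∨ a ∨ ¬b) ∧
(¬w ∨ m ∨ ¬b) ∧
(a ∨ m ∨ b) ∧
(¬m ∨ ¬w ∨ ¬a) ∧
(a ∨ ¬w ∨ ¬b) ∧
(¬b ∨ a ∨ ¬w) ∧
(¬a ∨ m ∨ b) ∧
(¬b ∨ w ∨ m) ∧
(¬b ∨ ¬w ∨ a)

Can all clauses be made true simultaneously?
Yes

Yes, the formula is satisfiable.

One satisfying assignment is: b=False, a=False, m=True, w=False

Verification: With this assignment, all 12 clauses evaluate to true.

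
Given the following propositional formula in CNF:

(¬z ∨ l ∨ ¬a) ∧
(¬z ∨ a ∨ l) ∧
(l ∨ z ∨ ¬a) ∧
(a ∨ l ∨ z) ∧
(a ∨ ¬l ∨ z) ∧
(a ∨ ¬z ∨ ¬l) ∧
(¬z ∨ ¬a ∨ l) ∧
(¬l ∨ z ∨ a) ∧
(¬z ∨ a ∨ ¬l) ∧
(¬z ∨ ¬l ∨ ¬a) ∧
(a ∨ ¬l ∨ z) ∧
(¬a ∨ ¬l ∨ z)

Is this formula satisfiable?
No

No, the formula is not satisfiable.

No assignment of truth values to the variables can make all 12 clauses true simultaneously.

The formula is UNSAT (unsatisfiable).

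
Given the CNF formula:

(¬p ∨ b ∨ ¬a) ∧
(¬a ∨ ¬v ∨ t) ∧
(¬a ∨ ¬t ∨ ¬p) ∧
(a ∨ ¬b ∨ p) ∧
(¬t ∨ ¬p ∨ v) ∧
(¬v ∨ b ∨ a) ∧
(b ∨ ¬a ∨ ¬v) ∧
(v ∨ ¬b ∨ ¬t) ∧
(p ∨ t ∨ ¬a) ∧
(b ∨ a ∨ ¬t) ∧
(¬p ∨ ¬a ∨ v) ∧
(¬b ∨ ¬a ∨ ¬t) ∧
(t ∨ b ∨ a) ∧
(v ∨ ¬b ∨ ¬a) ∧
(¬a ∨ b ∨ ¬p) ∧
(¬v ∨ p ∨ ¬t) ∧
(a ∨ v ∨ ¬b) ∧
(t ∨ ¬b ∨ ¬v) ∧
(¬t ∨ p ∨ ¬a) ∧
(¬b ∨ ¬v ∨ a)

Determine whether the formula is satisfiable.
No

No, the formula is not satisfiable.

No assignment of truth values to the variables can make all 20 clauses true simultaneously.

The formula is UNSAT (unsatisfiable).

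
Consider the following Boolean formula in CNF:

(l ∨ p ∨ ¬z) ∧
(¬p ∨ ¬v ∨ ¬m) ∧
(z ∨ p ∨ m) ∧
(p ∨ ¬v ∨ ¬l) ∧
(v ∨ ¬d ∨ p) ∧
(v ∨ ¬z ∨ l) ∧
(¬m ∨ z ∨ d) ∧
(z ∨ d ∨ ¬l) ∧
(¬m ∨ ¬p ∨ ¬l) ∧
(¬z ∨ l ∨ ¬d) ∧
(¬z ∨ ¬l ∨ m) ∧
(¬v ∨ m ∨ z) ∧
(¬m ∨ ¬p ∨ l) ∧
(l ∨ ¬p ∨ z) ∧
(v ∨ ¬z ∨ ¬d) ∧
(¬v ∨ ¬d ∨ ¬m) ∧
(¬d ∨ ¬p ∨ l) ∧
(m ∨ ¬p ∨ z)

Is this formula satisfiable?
Yes

Yes, the formula is satisfiable.

One satisfying assignment is: p=False, m=True, z=True, l=True, v=False, d=False

Verification: With this assignment, all 18 clauses evaluate to true.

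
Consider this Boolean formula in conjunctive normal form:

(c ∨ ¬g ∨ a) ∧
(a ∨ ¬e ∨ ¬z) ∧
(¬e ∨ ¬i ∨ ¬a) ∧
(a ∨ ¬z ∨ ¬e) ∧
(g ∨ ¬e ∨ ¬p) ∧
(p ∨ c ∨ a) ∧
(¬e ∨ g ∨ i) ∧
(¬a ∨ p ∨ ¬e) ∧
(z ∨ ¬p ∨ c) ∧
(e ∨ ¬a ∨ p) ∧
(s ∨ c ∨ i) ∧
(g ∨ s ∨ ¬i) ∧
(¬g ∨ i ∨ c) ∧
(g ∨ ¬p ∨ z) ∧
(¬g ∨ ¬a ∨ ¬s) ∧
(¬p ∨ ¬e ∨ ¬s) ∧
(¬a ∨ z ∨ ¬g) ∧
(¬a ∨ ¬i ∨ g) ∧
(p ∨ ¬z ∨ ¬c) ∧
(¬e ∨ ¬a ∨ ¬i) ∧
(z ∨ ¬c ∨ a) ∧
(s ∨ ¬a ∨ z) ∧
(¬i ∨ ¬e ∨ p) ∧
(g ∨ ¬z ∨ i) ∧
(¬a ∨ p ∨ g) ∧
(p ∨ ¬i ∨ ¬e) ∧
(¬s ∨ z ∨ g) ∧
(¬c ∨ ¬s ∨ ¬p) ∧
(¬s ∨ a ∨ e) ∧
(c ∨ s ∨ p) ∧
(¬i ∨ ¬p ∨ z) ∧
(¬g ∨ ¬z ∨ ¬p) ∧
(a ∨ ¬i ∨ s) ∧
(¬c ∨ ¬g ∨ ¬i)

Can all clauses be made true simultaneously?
No

No, the formula is not satisfiable.

No assignment of truth values to the variables can make all 34 clauses true simultaneously.

The formula is UNSAT (unsatisfiable).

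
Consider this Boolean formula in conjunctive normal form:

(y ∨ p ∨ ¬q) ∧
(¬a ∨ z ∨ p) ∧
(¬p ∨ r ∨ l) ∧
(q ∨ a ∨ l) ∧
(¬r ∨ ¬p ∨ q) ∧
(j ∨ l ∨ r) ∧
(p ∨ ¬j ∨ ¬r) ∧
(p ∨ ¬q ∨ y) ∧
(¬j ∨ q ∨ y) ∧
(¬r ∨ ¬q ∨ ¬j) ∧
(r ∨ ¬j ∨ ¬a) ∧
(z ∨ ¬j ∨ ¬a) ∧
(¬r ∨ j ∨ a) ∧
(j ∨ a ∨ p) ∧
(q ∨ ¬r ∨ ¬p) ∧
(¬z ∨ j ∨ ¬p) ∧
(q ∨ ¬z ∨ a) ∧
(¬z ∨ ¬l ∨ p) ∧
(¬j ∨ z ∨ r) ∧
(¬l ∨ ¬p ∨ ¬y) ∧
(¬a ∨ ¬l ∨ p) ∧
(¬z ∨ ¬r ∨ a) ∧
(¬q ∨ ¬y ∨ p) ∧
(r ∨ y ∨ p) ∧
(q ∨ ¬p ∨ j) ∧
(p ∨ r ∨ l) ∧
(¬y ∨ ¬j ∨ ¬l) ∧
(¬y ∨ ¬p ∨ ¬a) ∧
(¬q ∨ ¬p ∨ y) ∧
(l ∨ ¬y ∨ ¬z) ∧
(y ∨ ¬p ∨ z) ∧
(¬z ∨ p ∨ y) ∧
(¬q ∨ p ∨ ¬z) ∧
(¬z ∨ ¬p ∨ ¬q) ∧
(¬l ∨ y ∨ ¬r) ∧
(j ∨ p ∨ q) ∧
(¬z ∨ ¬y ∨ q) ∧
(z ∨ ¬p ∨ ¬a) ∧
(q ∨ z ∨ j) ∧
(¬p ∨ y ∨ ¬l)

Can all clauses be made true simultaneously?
No

No, the formula is not satisfiable.

No assignment of truth values to the variables can make all 40 clauses true simultaneously.

The formula is UNSAT (unsatisfiable).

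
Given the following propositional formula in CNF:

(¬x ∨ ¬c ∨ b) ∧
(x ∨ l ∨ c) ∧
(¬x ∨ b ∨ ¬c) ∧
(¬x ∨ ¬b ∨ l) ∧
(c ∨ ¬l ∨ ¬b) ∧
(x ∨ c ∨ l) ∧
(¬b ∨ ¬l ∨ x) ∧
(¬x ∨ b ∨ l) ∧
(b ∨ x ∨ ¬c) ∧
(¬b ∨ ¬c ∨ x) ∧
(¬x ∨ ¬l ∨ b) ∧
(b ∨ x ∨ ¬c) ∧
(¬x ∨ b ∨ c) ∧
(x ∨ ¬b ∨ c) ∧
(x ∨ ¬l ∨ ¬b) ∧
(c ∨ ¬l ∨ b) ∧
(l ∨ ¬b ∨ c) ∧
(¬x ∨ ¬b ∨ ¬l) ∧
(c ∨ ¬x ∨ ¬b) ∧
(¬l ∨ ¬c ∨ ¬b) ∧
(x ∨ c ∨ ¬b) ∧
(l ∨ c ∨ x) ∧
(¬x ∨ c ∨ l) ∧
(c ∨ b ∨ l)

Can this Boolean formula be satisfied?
No

No, the formula is not satisfiable.

No assignment of truth values to the variables can make all 24 clauses true simultaneously.

The formula is UNSAT (unsatisfiable).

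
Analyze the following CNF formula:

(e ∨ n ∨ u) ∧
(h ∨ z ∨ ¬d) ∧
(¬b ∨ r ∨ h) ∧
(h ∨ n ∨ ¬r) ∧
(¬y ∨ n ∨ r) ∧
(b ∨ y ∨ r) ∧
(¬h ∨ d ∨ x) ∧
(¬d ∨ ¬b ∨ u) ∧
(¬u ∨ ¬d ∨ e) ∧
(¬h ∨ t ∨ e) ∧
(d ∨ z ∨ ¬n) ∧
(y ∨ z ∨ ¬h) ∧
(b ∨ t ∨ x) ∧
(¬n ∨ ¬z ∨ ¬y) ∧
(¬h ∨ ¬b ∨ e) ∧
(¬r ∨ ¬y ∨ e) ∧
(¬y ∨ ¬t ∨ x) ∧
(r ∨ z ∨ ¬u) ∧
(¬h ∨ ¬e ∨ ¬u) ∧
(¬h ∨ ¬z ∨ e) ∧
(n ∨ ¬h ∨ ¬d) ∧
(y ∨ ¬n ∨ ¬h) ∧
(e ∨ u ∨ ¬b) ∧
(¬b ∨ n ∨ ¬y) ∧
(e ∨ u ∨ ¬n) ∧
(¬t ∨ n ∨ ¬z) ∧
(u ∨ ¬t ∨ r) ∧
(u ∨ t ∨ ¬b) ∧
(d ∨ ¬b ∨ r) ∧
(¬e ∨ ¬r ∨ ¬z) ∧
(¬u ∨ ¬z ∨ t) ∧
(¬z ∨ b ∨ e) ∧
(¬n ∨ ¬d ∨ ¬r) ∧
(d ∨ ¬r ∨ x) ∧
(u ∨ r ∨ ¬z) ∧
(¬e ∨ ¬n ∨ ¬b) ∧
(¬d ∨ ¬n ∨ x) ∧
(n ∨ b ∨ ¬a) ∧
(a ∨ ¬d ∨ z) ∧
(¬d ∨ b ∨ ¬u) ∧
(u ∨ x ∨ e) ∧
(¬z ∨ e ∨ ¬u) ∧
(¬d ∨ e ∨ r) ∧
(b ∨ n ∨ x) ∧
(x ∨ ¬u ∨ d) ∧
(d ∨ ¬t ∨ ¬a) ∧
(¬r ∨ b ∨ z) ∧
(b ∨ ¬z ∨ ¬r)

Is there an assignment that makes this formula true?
Yes

Yes, the formula is satisfiable.

One satisfying assignment is: n=True, t=False, e=True, x=True, a=True, b=False, r=False, h=True, u=False, y=True, d=True, z=False

Verification: With this assignment, all 48 clauses evaluate to true.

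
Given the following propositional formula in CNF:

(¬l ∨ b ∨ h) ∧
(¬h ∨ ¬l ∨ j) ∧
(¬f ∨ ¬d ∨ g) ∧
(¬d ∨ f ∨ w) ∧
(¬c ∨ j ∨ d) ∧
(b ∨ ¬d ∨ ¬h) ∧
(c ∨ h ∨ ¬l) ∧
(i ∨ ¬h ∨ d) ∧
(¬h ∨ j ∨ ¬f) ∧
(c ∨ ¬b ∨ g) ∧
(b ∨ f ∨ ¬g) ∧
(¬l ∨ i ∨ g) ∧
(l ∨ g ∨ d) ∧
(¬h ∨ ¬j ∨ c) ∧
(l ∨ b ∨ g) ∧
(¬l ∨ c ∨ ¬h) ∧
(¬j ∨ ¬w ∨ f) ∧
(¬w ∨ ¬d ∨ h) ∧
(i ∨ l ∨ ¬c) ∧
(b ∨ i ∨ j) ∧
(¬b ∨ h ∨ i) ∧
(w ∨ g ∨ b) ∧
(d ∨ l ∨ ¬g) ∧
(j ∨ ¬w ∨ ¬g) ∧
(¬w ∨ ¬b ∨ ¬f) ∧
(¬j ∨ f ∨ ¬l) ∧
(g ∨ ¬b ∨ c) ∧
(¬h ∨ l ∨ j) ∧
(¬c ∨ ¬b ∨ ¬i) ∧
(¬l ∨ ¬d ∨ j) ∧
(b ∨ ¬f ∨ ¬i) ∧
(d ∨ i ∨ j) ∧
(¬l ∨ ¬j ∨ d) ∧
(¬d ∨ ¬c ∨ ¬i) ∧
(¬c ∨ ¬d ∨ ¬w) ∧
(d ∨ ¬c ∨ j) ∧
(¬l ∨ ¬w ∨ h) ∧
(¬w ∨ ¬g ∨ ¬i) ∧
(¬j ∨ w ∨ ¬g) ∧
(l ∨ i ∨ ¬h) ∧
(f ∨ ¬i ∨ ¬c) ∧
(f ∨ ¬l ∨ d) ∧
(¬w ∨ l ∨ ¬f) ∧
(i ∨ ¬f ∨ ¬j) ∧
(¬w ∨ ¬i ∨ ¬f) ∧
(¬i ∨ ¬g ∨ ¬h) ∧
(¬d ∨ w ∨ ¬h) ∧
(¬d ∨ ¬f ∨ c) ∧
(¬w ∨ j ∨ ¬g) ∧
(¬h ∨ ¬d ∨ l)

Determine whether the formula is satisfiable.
No

No, the formula is not satisfiable.

No assignment of truth values to the variables can make all 50 clauses true simultaneously.

The formula is UNSAT (unsatisfiable).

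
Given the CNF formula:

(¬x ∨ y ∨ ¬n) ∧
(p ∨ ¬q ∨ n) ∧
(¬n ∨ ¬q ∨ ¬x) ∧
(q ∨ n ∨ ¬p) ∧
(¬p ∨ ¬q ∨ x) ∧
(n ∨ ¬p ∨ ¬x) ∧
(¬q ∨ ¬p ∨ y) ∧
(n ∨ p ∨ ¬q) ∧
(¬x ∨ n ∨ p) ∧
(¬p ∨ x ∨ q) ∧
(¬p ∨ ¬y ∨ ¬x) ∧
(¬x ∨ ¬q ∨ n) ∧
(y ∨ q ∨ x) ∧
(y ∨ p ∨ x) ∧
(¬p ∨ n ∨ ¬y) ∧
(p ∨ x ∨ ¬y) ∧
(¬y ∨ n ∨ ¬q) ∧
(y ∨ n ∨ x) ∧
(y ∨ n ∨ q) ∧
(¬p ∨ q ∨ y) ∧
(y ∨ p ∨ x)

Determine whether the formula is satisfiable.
Yes

Yes, the formula is satisfiable.

One satisfying assignment is: n=True, y=True, p=False, x=True, q=False

Verification: With this assignment, all 21 clauses evaluate to true.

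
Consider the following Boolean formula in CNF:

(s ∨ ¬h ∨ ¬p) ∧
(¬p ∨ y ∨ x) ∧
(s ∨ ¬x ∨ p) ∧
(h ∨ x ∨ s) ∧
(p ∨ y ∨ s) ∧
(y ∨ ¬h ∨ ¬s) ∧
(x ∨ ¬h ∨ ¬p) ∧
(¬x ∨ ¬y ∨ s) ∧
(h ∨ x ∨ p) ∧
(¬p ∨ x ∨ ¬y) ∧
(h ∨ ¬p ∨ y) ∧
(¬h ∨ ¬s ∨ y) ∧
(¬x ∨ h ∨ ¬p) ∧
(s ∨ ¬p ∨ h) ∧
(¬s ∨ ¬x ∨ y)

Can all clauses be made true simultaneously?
Yes

Yes, the formula is satisfiable.

One satisfying assignment is: p=False, h=True, s=False, x=False, y=True

Verification: With this assignment, all 15 clauses evaluate to true.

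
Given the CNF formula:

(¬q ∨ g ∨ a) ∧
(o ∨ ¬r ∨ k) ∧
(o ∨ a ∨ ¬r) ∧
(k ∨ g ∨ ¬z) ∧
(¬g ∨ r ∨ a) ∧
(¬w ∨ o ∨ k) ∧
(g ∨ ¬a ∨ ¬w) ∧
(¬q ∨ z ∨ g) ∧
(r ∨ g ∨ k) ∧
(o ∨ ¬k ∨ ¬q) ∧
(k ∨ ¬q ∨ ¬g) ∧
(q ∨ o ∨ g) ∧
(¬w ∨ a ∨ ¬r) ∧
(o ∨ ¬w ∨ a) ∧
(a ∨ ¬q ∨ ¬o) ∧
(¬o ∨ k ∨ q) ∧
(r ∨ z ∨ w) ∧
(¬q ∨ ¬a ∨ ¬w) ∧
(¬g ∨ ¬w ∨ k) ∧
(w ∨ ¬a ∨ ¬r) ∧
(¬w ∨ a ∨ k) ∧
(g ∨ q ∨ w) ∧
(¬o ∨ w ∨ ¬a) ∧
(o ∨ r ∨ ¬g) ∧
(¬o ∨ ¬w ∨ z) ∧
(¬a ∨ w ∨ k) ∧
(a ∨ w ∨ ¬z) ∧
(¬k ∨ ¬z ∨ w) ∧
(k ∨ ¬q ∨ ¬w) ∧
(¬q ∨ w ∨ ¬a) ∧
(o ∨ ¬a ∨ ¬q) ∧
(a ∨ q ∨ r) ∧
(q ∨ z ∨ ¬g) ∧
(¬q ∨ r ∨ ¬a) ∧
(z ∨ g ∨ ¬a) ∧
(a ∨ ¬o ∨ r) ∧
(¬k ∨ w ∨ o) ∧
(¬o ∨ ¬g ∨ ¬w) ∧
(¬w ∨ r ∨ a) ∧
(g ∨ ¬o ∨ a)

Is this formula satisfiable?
Yes

Yes, the formula is satisfiable.

One satisfying assignment is: a=True, k=True, q=False, w=True, z=True, o=False, r=True, g=True

Verification: With this assignment, all 40 clauses evaluate to true.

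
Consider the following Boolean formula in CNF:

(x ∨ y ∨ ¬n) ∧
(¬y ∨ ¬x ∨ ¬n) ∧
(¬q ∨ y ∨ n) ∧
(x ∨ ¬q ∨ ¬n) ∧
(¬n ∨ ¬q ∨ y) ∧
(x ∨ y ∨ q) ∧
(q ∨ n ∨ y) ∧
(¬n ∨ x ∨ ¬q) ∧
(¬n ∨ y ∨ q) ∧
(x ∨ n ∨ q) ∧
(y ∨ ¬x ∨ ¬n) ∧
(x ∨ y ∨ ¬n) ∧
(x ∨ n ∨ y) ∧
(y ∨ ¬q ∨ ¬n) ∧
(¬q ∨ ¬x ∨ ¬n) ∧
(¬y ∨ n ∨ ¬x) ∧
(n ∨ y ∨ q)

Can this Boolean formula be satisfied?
Yes

Yes, the formula is satisfiable.

One satisfying assignment is: n=True, y=True, q=False, x=False

Verification: With this assignment, all 17 clauses evaluate to true.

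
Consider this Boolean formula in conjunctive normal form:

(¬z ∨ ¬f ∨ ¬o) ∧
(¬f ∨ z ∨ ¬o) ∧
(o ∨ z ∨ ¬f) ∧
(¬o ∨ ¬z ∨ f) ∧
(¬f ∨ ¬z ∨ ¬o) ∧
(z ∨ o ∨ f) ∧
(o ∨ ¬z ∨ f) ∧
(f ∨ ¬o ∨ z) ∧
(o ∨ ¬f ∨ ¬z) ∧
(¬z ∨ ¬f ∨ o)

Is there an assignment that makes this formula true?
No

No, the formula is not satisfiable.

No assignment of truth values to the variables can make all 10 clauses true simultaneously.

The formula is UNSAT (unsatisfiable).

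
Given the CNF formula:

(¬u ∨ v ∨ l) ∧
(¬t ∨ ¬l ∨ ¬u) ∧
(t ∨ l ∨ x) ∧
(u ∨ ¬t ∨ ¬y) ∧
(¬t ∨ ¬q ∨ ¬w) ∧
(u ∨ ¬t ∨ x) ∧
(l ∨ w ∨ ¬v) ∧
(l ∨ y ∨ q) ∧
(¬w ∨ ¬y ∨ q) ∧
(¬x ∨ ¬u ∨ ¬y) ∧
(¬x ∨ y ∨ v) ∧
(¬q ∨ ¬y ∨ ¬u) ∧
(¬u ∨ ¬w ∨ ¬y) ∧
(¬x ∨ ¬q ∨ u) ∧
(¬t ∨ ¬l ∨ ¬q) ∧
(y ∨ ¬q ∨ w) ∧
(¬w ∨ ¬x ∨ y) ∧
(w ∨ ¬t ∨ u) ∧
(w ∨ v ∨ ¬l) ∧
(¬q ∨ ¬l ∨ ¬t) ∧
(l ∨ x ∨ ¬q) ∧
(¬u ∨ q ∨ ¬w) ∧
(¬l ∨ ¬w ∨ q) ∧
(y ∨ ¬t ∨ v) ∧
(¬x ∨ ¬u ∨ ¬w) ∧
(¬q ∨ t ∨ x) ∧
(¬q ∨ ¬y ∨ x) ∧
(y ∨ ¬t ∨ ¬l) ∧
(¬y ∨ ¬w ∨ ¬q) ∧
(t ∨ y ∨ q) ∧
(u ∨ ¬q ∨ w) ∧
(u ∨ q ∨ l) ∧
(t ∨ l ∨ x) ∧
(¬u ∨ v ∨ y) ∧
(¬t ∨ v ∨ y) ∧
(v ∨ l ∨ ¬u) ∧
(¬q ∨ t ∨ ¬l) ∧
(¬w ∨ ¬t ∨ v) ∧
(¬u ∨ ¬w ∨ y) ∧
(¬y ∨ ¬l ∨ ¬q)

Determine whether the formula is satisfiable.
Yes

Yes, the formula is satisfiable.

One satisfying assignment is: x=False, u=True, t=False, w=False, y=True, v=True, l=True, q=False

Verification: With this assignment, all 40 clauses evaluate to true.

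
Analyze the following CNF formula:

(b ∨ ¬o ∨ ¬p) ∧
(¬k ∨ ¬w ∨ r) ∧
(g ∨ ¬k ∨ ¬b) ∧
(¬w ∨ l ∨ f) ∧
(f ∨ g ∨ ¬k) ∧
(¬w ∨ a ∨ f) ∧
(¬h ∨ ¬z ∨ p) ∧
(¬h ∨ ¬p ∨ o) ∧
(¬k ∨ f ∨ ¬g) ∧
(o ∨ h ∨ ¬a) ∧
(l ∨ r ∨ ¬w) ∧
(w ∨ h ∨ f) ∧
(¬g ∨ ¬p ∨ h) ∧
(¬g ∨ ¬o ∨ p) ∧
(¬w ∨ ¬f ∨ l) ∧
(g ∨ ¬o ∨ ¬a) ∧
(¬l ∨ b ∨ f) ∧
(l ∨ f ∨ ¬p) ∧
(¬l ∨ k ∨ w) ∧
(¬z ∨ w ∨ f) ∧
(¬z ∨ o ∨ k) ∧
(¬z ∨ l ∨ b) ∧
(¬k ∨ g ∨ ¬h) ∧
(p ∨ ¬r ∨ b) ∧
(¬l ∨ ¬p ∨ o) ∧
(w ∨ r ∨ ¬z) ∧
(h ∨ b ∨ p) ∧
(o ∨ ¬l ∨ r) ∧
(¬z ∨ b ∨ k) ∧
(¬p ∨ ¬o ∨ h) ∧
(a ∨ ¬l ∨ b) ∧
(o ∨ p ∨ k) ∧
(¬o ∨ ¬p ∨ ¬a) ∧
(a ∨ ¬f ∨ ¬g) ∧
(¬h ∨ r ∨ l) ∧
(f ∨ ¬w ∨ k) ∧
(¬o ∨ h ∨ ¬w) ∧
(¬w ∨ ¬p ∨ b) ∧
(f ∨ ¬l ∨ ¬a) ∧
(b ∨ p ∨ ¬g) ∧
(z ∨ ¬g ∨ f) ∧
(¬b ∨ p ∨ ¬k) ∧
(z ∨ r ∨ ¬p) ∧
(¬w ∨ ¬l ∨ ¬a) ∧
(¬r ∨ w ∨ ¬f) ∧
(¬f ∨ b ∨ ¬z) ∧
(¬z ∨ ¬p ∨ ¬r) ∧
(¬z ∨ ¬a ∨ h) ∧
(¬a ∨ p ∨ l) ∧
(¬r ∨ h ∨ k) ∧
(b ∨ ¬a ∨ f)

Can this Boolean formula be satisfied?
Yes

Yes, the formula is satisfiable.

One satisfying assignment is: k=False, r=False, z=False, h=False, p=False, b=True, l=False, f=True, w=False, g=False, o=True, a=False

Verification: With this assignment, all 51 clauses evaluate to true.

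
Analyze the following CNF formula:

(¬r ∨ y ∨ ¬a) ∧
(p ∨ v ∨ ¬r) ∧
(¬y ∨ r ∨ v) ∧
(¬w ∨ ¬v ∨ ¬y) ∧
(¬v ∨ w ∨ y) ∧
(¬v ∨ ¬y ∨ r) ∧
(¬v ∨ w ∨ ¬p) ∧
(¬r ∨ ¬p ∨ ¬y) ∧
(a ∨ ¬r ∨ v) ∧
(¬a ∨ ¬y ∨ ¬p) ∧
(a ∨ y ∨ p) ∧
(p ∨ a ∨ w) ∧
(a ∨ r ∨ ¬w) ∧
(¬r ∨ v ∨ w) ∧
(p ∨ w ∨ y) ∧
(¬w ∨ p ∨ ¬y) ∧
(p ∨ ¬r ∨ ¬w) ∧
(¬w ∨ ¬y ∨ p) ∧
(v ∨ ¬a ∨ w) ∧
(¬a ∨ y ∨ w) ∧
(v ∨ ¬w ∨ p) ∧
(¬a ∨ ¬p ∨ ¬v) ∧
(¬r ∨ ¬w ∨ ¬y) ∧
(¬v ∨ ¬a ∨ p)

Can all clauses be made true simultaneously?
Yes

Yes, the formula is satisfiable.

One satisfying assignment is: w=False, r=False, a=False, p=True, y=False, v=False

Verification: With this assignment, all 24 clauses evaluate to true.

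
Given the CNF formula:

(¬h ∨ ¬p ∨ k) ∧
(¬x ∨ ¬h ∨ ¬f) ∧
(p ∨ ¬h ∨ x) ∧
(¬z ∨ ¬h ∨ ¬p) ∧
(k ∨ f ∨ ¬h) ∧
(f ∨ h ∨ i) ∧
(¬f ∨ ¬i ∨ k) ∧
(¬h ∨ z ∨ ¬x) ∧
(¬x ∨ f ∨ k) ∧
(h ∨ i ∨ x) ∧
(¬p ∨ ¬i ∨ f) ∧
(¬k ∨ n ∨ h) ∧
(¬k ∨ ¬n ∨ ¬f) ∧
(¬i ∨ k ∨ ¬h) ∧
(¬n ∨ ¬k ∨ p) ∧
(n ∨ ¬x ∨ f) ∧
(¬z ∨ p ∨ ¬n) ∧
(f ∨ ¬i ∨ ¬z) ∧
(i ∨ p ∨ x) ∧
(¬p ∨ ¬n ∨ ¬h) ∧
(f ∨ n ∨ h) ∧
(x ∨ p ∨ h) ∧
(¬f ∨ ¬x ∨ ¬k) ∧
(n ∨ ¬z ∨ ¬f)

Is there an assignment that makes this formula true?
Yes

Yes, the formula is satisfiable.

One satisfying assignment is: n=False, z=False, f=False, h=True, i=False, x=False, p=True, k=True

Verification: With this assignment, all 24 clauses evaluate to true.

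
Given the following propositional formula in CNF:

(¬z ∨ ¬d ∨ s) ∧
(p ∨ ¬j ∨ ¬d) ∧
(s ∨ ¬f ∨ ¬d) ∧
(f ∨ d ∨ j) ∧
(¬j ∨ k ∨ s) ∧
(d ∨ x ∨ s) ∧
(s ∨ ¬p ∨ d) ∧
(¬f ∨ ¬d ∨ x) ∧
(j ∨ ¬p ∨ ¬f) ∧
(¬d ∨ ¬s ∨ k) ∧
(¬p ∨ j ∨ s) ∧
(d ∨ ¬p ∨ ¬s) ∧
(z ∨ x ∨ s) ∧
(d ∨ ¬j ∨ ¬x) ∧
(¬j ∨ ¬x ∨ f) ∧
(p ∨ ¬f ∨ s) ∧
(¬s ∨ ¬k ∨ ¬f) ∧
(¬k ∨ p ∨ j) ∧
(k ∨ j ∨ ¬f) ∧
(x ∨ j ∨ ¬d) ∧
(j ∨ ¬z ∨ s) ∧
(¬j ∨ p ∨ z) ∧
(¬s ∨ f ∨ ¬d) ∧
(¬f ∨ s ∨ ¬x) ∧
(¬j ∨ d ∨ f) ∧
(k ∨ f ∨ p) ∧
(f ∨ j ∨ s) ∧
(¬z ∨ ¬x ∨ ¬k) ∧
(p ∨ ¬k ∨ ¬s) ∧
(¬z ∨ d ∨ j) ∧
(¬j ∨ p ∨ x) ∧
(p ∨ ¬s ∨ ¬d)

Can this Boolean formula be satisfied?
No

No, the formula is not satisfiable.

No assignment of truth values to the variables can make all 32 clauses true simultaneously.

The formula is UNSAT (unsatisfiable).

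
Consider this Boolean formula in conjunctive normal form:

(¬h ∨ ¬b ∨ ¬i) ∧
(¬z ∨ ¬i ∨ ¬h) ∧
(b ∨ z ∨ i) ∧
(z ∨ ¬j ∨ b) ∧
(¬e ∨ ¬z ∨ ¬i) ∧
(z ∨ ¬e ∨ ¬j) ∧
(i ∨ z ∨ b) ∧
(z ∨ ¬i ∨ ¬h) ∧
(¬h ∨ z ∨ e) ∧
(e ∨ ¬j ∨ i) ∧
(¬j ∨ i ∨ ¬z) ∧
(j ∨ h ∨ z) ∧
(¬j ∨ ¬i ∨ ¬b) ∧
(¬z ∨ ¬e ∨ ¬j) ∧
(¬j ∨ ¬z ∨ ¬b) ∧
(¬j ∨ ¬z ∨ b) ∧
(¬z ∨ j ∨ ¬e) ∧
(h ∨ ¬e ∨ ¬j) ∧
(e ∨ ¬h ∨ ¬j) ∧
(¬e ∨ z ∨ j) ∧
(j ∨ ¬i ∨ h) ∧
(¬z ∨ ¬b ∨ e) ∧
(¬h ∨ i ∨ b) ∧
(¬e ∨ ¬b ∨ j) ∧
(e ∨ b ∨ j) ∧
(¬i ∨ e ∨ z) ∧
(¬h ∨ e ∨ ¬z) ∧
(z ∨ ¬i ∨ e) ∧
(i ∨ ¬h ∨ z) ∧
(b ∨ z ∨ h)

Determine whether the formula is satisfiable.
No

No, the formula is not satisfiable.

No assignment of truth values to the variables can make all 30 clauses true simultaneously.

The formula is UNSAT (unsatisfiable).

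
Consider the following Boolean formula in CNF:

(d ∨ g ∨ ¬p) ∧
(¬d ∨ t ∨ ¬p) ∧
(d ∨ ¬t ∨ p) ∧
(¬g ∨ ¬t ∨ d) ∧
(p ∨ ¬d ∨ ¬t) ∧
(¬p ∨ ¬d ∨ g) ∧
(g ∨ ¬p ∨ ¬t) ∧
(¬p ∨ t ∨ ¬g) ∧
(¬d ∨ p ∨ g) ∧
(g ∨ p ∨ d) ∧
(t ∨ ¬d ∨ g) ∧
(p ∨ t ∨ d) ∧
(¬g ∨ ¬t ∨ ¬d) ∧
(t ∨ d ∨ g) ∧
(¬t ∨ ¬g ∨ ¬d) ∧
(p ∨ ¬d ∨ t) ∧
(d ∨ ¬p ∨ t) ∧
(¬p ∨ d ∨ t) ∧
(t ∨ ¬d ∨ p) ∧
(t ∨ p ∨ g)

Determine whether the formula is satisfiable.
No

No, the formula is not satisfiable.

No assignment of truth values to the variables can make all 20 clauses true simultaneously.

The formula is UNSAT (unsatisfiable).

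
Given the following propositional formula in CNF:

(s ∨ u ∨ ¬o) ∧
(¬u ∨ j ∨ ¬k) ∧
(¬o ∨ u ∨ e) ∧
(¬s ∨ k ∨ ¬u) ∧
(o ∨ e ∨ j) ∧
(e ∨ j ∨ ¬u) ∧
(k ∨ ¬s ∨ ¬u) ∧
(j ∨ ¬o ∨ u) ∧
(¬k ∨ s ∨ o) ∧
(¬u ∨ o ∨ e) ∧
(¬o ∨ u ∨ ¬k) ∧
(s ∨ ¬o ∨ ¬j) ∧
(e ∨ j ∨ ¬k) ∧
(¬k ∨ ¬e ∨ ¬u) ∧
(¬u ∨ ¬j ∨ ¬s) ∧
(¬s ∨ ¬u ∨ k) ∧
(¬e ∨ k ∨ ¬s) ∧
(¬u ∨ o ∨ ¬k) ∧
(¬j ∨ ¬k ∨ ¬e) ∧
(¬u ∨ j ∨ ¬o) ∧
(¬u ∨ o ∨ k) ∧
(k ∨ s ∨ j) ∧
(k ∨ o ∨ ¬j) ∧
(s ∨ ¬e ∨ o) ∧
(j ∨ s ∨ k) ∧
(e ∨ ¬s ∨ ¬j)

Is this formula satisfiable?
Yes

Yes, the formula is satisfiable.

One satisfying assignment is: u=False, e=True, k=True, o=False, j=False, s=True

Verification: With this assignment, all 26 clauses evaluate to true.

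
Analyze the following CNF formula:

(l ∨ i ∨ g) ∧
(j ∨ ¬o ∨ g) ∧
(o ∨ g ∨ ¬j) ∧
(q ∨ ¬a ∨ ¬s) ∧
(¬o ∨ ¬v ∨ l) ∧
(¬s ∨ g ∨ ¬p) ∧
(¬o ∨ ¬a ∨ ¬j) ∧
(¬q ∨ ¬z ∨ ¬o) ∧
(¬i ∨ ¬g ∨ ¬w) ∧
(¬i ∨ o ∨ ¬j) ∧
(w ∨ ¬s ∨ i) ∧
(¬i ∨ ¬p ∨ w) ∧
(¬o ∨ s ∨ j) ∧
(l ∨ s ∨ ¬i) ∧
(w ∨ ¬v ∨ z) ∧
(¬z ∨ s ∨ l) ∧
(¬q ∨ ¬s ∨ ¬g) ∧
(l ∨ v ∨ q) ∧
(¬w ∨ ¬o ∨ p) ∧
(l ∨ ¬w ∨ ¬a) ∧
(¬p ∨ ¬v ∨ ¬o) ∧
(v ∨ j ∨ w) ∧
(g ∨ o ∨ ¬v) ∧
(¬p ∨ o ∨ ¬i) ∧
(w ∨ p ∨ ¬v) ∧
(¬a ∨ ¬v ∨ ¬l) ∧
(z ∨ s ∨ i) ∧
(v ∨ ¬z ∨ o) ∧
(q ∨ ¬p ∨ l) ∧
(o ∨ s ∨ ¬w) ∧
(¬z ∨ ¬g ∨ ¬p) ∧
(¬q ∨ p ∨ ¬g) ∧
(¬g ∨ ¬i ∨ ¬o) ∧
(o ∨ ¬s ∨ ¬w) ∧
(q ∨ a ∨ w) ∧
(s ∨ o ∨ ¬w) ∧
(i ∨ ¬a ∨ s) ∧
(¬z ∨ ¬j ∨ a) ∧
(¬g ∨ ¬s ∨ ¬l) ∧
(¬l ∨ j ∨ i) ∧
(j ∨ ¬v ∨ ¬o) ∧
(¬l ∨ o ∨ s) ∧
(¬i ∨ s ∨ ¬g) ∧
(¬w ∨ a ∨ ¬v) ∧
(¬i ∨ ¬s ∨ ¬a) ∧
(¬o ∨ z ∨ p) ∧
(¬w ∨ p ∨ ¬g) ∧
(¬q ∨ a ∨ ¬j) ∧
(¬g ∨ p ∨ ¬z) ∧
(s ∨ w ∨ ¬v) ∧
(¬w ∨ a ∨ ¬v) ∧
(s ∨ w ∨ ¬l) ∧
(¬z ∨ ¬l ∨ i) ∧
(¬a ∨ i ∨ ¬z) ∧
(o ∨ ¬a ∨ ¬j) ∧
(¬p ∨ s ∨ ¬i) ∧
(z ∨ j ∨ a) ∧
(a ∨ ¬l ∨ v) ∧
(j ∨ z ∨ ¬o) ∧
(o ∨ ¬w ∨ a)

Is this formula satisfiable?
No

No, the formula is not satisfiable.

No assignment of truth values to the variables can make all 60 clauses true simultaneously.

The formula is UNSAT (unsatisfiable).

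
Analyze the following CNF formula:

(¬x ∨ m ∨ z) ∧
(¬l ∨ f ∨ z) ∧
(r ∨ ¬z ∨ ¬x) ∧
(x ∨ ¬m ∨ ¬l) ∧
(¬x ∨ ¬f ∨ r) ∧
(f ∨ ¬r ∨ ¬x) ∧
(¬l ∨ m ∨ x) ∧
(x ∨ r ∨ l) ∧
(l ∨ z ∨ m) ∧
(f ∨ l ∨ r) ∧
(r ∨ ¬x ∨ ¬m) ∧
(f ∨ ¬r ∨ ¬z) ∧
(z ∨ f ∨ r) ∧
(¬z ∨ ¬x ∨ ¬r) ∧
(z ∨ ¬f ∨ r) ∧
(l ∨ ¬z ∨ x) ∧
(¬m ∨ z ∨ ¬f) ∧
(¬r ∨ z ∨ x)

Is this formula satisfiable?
No

No, the formula is not satisfiable.

No assignment of truth values to the variables can make all 18 clauses true simultaneously.

The formula is UNSAT (unsatisfiable).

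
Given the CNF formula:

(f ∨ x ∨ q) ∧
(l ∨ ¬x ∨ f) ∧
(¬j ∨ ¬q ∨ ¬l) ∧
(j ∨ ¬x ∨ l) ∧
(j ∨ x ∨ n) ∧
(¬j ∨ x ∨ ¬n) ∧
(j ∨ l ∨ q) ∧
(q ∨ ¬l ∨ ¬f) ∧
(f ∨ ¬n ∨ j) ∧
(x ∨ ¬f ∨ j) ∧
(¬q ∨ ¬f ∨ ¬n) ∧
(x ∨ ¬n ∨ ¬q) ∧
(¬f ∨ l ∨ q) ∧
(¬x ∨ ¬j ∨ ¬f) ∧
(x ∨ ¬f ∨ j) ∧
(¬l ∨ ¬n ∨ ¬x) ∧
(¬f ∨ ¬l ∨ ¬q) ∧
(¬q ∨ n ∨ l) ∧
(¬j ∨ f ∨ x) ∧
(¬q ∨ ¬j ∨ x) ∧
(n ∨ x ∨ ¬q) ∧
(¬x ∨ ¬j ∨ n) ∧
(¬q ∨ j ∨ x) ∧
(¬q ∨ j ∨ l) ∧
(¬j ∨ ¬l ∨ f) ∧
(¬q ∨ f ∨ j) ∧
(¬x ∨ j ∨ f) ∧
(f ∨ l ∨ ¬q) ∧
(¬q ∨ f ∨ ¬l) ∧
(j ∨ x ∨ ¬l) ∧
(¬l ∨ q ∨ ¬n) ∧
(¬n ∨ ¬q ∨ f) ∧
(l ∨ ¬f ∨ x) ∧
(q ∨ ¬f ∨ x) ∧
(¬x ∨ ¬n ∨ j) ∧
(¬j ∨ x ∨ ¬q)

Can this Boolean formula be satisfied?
No

No, the formula is not satisfiable.

No assignment of truth values to the variables can make all 36 clauses true simultaneously.

The formula is UNSAT (unsatisfiable).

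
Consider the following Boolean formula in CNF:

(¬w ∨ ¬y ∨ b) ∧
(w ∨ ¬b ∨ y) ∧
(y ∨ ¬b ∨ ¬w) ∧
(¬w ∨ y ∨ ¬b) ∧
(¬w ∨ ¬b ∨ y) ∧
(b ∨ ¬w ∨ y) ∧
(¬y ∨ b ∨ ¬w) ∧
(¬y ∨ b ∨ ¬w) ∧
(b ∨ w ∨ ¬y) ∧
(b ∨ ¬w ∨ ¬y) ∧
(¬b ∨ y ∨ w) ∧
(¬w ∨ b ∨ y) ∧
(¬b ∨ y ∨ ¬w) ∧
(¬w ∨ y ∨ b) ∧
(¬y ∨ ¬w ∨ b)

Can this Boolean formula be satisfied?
Yes

Yes, the formula is satisfiable.

One satisfying assignment is: w=False, y=False, b=False

Verification: With this assignment, all 15 clauses evaluate to true.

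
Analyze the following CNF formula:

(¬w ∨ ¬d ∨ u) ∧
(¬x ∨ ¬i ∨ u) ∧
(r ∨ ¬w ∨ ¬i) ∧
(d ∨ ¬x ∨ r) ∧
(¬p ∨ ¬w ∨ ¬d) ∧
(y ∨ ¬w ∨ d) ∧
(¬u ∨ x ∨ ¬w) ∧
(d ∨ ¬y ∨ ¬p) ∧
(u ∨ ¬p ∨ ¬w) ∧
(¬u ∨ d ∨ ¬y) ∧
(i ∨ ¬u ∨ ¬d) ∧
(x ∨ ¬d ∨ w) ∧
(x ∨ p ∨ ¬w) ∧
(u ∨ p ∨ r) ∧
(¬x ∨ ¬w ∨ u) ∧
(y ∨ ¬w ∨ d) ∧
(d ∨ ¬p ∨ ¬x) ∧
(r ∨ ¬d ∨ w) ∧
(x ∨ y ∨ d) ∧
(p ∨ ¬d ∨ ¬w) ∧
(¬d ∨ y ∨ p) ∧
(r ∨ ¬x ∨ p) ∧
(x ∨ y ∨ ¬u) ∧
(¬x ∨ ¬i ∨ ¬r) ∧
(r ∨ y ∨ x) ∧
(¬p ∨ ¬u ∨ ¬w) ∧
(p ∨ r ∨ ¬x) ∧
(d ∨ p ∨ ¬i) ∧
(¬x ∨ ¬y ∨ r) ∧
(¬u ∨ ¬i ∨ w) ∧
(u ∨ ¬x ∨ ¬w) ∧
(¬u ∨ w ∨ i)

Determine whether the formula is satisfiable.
Yes

Yes, the formula is satisfiable.

One satisfying assignment is: r=True, w=False, x=True, y=True, u=False, d=True, i=False, p=True

Verification: With this assignment, all 32 clauses evaluate to true.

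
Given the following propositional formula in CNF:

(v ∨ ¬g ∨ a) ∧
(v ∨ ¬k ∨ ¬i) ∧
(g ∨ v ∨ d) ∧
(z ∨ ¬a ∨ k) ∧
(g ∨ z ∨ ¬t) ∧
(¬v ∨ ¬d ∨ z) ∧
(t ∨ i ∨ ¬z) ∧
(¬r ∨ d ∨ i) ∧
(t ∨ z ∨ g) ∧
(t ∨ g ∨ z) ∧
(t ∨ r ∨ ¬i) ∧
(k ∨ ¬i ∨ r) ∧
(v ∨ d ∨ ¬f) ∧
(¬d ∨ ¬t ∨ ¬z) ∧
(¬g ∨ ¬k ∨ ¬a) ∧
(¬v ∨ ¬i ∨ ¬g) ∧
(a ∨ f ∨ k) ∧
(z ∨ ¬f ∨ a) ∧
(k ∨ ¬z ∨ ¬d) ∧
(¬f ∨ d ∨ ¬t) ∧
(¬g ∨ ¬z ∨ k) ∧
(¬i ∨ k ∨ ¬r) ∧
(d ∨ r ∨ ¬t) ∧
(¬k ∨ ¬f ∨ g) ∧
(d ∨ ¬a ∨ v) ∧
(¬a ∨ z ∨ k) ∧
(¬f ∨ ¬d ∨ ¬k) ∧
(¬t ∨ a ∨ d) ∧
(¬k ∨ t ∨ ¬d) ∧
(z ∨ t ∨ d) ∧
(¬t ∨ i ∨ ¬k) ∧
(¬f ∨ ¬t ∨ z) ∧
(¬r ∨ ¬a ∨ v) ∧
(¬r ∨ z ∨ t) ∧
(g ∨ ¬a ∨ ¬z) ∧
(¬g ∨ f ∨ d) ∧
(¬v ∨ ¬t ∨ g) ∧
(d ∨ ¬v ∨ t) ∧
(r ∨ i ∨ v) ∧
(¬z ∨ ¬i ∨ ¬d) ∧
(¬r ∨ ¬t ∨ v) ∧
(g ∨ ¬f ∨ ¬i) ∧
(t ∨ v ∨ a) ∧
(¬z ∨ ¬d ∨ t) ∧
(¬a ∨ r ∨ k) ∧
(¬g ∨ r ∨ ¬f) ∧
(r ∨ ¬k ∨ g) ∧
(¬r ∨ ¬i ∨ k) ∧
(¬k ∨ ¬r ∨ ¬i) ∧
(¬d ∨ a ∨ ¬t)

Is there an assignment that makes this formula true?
No

No, the formula is not satisfiable.

No assignment of truth values to the variables can make all 50 clauses true simultaneously.

The formula is UNSAT (unsatisfiable).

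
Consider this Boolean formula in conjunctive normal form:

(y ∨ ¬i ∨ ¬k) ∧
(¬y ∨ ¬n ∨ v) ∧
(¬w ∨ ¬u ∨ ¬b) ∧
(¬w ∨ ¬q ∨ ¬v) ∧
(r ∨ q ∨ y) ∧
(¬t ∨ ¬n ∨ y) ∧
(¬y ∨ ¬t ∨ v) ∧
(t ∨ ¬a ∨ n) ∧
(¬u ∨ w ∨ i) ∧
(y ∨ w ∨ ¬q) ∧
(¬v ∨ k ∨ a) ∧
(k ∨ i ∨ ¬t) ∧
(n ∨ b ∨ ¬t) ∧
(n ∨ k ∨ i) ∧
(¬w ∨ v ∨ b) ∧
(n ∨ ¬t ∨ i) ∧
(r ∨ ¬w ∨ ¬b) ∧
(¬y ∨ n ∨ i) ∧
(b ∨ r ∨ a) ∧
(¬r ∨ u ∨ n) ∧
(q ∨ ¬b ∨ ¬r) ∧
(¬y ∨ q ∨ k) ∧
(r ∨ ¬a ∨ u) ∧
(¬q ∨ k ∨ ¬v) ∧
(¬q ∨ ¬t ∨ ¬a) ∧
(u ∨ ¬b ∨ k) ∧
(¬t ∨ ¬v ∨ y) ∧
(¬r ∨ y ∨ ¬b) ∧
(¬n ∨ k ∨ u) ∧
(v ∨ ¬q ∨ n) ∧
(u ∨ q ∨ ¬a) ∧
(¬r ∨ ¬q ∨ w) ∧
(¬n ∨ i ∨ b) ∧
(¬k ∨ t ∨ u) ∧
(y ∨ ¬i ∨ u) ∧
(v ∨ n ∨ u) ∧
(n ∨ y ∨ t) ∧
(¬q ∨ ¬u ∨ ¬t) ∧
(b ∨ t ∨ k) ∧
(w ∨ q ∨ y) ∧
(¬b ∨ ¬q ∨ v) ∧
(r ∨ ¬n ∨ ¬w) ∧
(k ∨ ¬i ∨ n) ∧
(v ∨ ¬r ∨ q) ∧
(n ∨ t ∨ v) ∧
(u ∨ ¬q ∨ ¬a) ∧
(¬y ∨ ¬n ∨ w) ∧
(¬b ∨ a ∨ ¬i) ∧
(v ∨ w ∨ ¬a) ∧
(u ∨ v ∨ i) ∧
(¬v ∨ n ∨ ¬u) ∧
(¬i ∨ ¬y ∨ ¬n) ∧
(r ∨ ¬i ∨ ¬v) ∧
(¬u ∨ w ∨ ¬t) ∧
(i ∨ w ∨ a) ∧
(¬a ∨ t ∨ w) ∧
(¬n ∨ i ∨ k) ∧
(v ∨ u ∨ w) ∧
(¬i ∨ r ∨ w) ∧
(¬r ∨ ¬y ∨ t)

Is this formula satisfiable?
No

No, the formula is not satisfiable.

No assignment of truth values to the variables can make all 60 clauses true simultaneously.

The formula is UNSAT (unsatisfiable).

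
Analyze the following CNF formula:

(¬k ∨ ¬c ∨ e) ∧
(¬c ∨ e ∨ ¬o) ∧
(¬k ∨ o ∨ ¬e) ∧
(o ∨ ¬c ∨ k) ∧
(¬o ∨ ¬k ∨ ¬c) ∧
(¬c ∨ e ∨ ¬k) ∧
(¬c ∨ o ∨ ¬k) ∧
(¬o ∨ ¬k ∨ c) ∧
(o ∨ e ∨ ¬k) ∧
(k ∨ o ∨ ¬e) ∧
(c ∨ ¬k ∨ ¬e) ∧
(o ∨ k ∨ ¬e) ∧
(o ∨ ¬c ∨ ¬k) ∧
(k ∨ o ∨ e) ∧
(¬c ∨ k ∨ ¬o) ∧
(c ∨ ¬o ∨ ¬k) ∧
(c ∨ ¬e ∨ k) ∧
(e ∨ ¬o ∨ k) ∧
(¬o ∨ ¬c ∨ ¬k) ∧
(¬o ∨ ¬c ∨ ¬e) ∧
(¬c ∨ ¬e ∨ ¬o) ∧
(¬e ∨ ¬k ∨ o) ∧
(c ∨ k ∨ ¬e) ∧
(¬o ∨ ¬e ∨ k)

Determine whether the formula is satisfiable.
No

No, the formula is not satisfiable.

No assignment of truth values to the variables can make all 24 clauses true simultaneously.

The formula is UNSAT (unsatisfiable).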